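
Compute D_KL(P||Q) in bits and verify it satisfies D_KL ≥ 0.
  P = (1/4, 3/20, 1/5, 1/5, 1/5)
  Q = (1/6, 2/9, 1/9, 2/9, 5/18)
0.1056 bits

KL divergence satisfies the Gibbs inequality: D_KL(P||Q) ≥ 0 for all distributions P, Q.

D_KL(P||Q) = Σ p(x) log(p(x)/q(x))
Term by term:
  x=0: 1/4 × log_2[(1/4)/(1/6)] = 0.1462
  x=1: 3/20 × log_2[(3/20)/(2/9)] = -0.0851
  x=2: 1/5 × log_2[(1/5)/(1/9)] = 0.1696
  x=3: 1/5 × log_2[(1/5)/(2/9)] = -0.0304
  x=4: 1/5 × log_2[(1/5)/(5/18)] = -0.0948
D_KL(P||Q) = 0.1056 bits

D_KL(P||Q) = 0.1056 ≥ 0 ✓

This non-negativity is a fundamental property: relative entropy cannot be negative because it measures how different Q is from P.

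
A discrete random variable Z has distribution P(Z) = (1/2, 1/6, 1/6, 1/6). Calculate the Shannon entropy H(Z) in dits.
0.5396 dits

Shannon entropy is H(X) = -Σ p(x) log p(x).

For P = (1/2, 1/6, 1/6, 1/6):
H = -1/2 × log_10(1/2) -1/6 × log_10(1/6) -1/6 × log_10(1/6) -1/6 × log_10(1/6)
H = 0.5396 dits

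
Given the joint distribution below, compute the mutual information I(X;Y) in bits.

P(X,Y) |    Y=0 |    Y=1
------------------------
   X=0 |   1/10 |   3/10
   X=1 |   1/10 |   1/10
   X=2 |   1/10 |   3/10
0.0323 bits

Mutual information: I(X;Y) = H(X) + H(Y) - H(X,Y)

Marginals:
P(X) = (2/5, 1/5, 2/5), H(X) = 1.5219 bits
P(Y) = (3/10, 7/10), H(Y) = 0.8813 bits

Joint entropy: H(X,Y) = 2.3710 bits

I(X;Y) = 1.5219 + 0.8813 - 2.3710 = 0.0323 bits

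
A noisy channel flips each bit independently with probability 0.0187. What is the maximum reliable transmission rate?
0.8659 bits

For a binary symmetric channel (BSC) with error probability p:
Capacity C = 1 - H(p) bits per symbol

where H(p) = -p log₂(p) - (1-p) log₂(1-p) is the binary entropy function.

H(0.0187) = 0.1341 bits
C = 1 - 0.1341 = 0.8659 bits per symbol

This means we can reliably transmit up to 0.8659 bits of information per channel use.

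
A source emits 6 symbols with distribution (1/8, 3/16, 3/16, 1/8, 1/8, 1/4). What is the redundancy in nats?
0.0377 nats

Redundancy measures how far a source is from maximum entropy:
R = H_max - H(X)

Maximum entropy for 6 symbols: H_max = log_e(6) = 1.7918 nats
Actual entropy: H(X) = 1.7541 nats
Redundancy: R = 1.7918 - 1.7541 = 0.0377 nats

This redundancy represents potential for compression: the source could be compressed by 0.0377 nats per symbol.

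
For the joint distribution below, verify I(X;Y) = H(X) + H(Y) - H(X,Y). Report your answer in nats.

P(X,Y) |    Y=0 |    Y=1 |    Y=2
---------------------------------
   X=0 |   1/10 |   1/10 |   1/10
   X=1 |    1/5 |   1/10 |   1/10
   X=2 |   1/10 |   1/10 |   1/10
I(X;Y) = 0.0138 nats

Mutual information has multiple equivalent forms:
- I(X;Y) = H(X) - H(X|Y)
- I(X;Y) = H(Y) - H(Y|X)
- I(X;Y) = H(X) + H(Y) - H(X,Y)

Computing all quantities:
H(X) = 1.0889, H(Y) = 1.0889, H(X,Y) = 2.1640
H(X|Y) = 1.0751, H(Y|X) = 1.0751

Verification:
H(X) - H(X|Y) = 1.0889 - 1.0751 = 0.0138
H(Y) - H(Y|X) = 1.0889 - 1.0751 = 0.0138
H(X) + H(Y) - H(X,Y) = 1.0889 + 1.0889 - 2.1640 = 0.0138

All forms give I(X;Y) = 0.0138 nats. ✓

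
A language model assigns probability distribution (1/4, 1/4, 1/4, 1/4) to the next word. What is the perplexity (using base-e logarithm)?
4.0000

Perplexity is e^H (or exp(H) for natural log).

First, H = -Σ p log p = 1.3863 nats
Perplexity = e^1.3863 = 4.0000

Interpretation: The model's uncertainty is equivalent to choosing uniformly among 4.0 options.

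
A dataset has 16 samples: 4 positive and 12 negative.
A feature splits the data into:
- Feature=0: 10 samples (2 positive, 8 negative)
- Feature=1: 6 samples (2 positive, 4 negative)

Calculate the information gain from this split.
0.0157 bits

Information Gain = H(Y) - H(Y|Feature)

Before split:
P(positive) = 4/16 = 0.2500
H(Y) = 0.8113 bits

After split:
Feature=0: H = 0.7219 bits (weight = 10/16)
Feature=1: H = 0.9183 bits (weight = 6/16)
H(Y|Feature) = (10/16)×0.7219 + (6/16)×0.9183 = 0.7956 bits

Information Gain = 0.8113 - 0.7956 = 0.0157 bits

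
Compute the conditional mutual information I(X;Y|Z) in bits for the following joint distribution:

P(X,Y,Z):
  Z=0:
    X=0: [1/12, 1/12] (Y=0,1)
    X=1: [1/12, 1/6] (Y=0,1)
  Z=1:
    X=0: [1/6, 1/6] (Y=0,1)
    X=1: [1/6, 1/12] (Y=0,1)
0.0201 bits

Conditional mutual information: I(X;Y|Z) = H(X|Z) + H(Y|Z) - H(X,Y|Z)

H(Z) = 0.9799
H(X,Z) = 1.9591 → H(X|Z) = 0.9793
H(Y,Z) = 1.9591 → H(Y|Z) = 0.9793
H(X,Y,Z) = 2.9183 → H(X,Y|Z) = 1.9384

I(X;Y|Z) = 0.9793 + 0.9793 - 1.9384 = 0.0201 bits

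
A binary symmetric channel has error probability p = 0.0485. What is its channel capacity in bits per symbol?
0.7200 bits

For a binary symmetric channel (BSC) with error probability p:
Capacity C = 1 - H(p) bits per symbol

where H(p) = -p log₂(p) - (1-p) log₂(1-p) is the binary entropy function.

H(0.0485) = 0.2800 bits
C = 1 - 0.2800 = 0.7200 bits per symbol

This means we can reliably transmit up to 0.7200 bits of information per channel use.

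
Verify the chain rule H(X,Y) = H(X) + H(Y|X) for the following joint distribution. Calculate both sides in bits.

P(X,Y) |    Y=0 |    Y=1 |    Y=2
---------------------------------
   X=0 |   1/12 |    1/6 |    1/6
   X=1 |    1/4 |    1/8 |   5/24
H(X,Y) = 2.5069, H(X) = 0.9799, H(Y|X) = 1.5270 (all in bits)

Chain rule: H(X,Y) = H(X) + H(Y|X)

Left side — joint entropy directly:
H(X,Y) = -Σ p(x,y) log p(x,y) = 2.5069 bits

Right side — compute H(Y|X) from the conditional distributions:
P(X) = (5/12, 7/12), so H(X) = 0.9799 bits
H(Y|X) = Σ_x P(X=x) · H(Y|X=x):
  P(Y|X=0) = (1/5, 2/5, 2/5), H(Y|X=0) = 1.5219, weight P(X=0) = 5/12
  P(Y|X=1) = (3/7, 3/14, 5/14), H(Y|X=1) = 1.5306, weight P(X=1) = 7/12
H(Y|X) = 1.5270 bits

H(X) + H(Y|X) = 0.9799 + 1.5270 = 2.5069 bits

Both sides equal 2.5069 bits. ✓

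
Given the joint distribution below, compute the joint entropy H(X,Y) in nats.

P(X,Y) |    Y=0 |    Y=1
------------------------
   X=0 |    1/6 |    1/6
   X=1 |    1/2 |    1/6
1.2425 nats

Joint entropy is H(X,Y) = -Σ_{x,y} p(x,y) log p(x,y).

Summing over all non-zero entries:
H(X,Y) = -[1/6·log_e(1/6) + 1/6·log_e(1/6) + 1/2·log_e(1/2) + 1/6·log_e(1/6)]
H(X,Y) = 1.2425 nats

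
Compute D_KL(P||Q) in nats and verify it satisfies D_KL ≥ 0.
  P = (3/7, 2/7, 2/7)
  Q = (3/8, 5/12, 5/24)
0.0397 nats

KL divergence satisfies the Gibbs inequality: D_KL(P||Q) ≥ 0 for all distributions P, Q.

D_KL(P||Q) = Σ p(x) log(p(x)/q(x))
Term by term:
  x=0: 3/7 × log_e[(3/7)/(3/8)] = 0.0572
  x=1: 2/7 × log_e[(2/7)/(5/12)] = -0.1078
  x=2: 2/7 × log_e[(2/7)/(5/24)] = 0.0902
D_KL(P||Q) = 0.0397 nats

D_KL(P||Q) = 0.0397 ≥ 0 ✓

This non-negativity is a fundamental property: relative entropy cannot be negative because it measures how different Q is from P.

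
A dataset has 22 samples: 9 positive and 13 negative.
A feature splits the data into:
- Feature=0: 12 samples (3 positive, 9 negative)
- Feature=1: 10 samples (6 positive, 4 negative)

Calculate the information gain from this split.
0.0922 bits

Information Gain = H(Y) - H(Y|Feature)

Before split:
P(positive) = 9/22 = 0.4091
H(Y) = 0.9760 bits

After split:
Feature=0: H = 0.8113 bits (weight = 12/22)
Feature=1: H = 0.9710 bits (weight = 10/22)
H(Y|Feature) = (12/22)×0.8113 + (10/22)×0.9710 = 0.8839 bits

Information Gain = 0.9760 - 0.8839 = 0.0922 bits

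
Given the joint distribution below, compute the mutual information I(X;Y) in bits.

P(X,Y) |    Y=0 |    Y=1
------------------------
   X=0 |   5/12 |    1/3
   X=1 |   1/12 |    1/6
0.0271 bits

Mutual information: I(X;Y) = H(X) + H(Y) - H(X,Y)

Marginals:
P(X) = (3/4, 1/4), H(X) = 0.8113 bits
P(Y) = (1/2, 1/2), H(Y) = 1.0000 bits

Joint entropy: H(X,Y) = 1.7842 bits

I(X;Y) = 0.8113 + 1.0000 - 1.7842 = 0.0271 bits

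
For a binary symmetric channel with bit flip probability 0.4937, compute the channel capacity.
0.0001 bits

For a binary symmetric channel (BSC) with error probability p:
Capacity C = 1 - H(p) bits per symbol

where H(p) = -p log₂(p) - (1-p) log₂(1-p) is the binary entropy function.

H(0.4937) = 0.9999 bits
C = 1 - 0.9999 = 0.0001 bits per symbol

This means we can reliably transmit up to 0.0001 bits of information per channel use.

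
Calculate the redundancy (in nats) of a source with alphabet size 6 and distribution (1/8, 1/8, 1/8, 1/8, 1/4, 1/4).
0.0589 nats

Redundancy measures how far a source is from maximum entropy:
R = H_max - H(X)

Maximum entropy for 6 symbols: H_max = log_e(6) = 1.7918 nats
Actual entropy: H(X) = 1.7329 nats
Redundancy: R = 1.7918 - 1.7329 = 0.0589 nats

This redundancy represents potential for compression: the source could be compressed by 0.0589 nats per symbol.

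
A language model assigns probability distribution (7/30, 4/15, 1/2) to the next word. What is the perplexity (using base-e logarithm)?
2.8253

Perplexity is e^H (or exp(H) for natural log).

First, H = -Σ p log p = 1.0386 nats
Perplexity = e^1.0386 = 2.8253

Interpretation: The model's uncertainty is equivalent to choosing uniformly among 2.8 options.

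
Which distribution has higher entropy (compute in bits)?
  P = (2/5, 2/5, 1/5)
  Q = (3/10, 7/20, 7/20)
Q

Computing entropies in bits:
H(P) = 1.5219
H(Q) = 1.5813

Distribution Q has higher entropy.

Intuition: The distribution closer to uniform (more spread out) has higher entropy.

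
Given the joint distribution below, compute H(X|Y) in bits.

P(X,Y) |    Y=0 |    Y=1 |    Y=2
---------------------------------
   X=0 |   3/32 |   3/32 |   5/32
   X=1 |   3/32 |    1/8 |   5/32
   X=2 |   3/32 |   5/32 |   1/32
1.4923 bits

Using the chain rule: H(X|Y) = H(X,Y) - H(Y)

First, compute H(X,Y) = 3.0672 bits

Marginal P(Y) = (9/32, 3/8, 11/32)
H(Y) = 1.5749 bits

H(X|Y) = H(X,Y) - H(Y) = 3.0672 - 1.5749 = 1.4923 bits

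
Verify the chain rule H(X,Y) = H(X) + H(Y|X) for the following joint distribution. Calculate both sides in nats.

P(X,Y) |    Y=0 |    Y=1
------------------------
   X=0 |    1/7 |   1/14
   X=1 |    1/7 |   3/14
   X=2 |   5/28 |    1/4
H(X,Y) = 1.7288, H(X) = 1.0609, H(Y|X) = 0.6678 (all in nats)

Chain rule: H(X,Y) = H(X) + H(Y|X)

Left side — joint entropy directly:
H(X,Y) = -Σ p(x,y) log p(x,y) = 1.7288 nats

Right side — compute H(Y|X) from the conditional distributions:
P(X) = (3/14, 5/14, 3/7), so H(X) = 1.0609 nats
H(Y|X) = Σ_x P(X=x) · H(Y|X=x):
  P(Y|X=0) = (2/3, 1/3), H(Y|X=0) = 0.6365, weight P(X=0) = 3/14
  P(Y|X=1) = (2/5, 3/5), H(Y|X=1) = 0.6730, weight P(X=1) = 5/14
  P(Y|X=2) = (5/12, 7/12), H(Y|X=2) = 0.6792, weight P(X=2) = 3/7
H(Y|X) = 0.6678 nats

H(X) + H(Y|X) = 1.0609 + 0.6678 = 1.7288 nats

Both sides equal 1.7288 nats. ✓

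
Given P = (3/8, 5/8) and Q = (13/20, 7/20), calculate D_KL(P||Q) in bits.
0.2252 bits

KL divergence: D_KL(P||Q) = Σ p(x) log(p(x)/q(x))

Computing term by term:
  x=0: 3/8 × log_2[(3/8)/(13/20)] = 3/8 × -0.7935 = -0.2976
  x=1: 5/8 × log_2[(5/8)/(7/20)] = 5/8 × 0.8365 = 0.5228

D_KL(P||Q) = 0.2252 bits

Note: KL divergence is always non-negative and equals 0 iff P = Q.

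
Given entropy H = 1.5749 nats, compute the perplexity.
4.8303

Perplexity is e^H (or exp(H) for natural log).

H = 1.5749 nats
Perplexity = e^1.5749 = 4.8303

Interpretation: The model's uncertainty is equivalent to choosing uniformly among 4.8 options.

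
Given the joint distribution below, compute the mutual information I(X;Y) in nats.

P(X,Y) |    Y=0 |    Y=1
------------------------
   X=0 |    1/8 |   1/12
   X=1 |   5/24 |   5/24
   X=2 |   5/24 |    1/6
0.0030 nats

Mutual information: I(X;Y) = H(X) + H(Y) - H(X,Y)

Marginals:
P(X) = (5/24, 5/12, 3/8), H(X) = 1.0594 nats
P(Y) = (13/24, 11/24), H(Y) = 0.6897 nats

Joint entropy: H(X,Y) = 1.7460 nats

I(X;Y) = 1.0594 + 0.6897 - 1.7460 = 0.0030 nats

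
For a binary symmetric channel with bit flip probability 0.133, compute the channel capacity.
0.4344 bits

For a binary symmetric channel (BSC) with error probability p:
Capacity C = 1 - H(p) bits per symbol

where H(p) = -p log₂(p) - (1-p) log₂(1-p) is the binary entropy function.

H(0.133) = 0.5656 bits
C = 1 - 0.5656 = 0.4344 bits per symbol

This means we can reliably transmit up to 0.4344 bits of information per channel use.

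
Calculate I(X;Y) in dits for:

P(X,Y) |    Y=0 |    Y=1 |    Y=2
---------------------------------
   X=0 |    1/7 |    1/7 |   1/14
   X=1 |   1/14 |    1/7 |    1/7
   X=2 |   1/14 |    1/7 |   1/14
0.0123 dits

Mutual information: I(X;Y) = H(X) + H(Y) - H(X,Y)

Marginals:
P(X) = (5/14, 5/14, 2/7), H(X) = 0.4748 dits
P(Y) = (2/7, 3/7, 2/7), H(Y) = 0.4686 dits

Joint entropy: H(X,Y) = 0.9311 dits

I(X;Y) = 0.4748 + 0.4686 - 0.9311 = 0.0123 dits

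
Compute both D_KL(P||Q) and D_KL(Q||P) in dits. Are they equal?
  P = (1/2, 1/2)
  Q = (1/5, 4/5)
D_KL(P||Q) = 0.0969, D_KL(Q||P) = 0.0837

KL divergence is not symmetric: D_KL(P||Q) ≠ D_KL(Q||P) in general.

D_KL(P||Q) = 0.0969 dits
D_KL(Q||P) = 0.0837 dits

No, they are not equal!

This asymmetry is why KL divergence is not a true distance metric.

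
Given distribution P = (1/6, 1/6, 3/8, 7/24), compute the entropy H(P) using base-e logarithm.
1.3244 nats

Shannon entropy is H(X) = -Σ p(x) log p(x).

For P = (1/6, 1/6, 3/8, 7/24):
H = -1/6 × log_e(1/6) -1/6 × log_e(1/6) -3/8 × log_e(3/8) -7/24 × log_e(7/24)
H = 1.3244 nats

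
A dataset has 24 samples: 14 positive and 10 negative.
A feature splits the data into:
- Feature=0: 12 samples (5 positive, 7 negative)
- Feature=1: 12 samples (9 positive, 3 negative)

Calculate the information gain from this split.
0.0843 bits

Information Gain = H(Y) - H(Y|Feature)

Before split:
P(positive) = 14/24 = 0.5833
H(Y) = 0.9799 bits

After split:
Feature=0: H = 0.9799 bits (weight = 12/24)
Feature=1: H = 0.8113 bits (weight = 12/24)
H(Y|Feature) = (12/24)×0.9799 + (12/24)×0.8113 = 0.8956 bits

Information Gain = 0.9799 - 0.8956 = 0.0843 bits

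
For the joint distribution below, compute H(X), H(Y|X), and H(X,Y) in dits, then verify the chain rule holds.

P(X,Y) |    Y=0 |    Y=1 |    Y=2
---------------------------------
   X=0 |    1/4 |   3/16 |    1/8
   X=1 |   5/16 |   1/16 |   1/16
H(X,Y) = 0.7081, H(X) = 0.2976, H(Y|X) = 0.4105 (all in dits)

Chain rule: H(X,Y) = H(X) + H(Y|X)

Left side — joint entropy directly:
H(X,Y) = -Σ p(x,y) log p(x,y) = 0.7081 dits

Right side — compute H(Y|X) from the conditional distributions:
P(X) = (9/16, 7/16), so H(X) = 0.2976 dits
H(Y|X) = Σ_x P(X=x) · H(Y|X=x):
  P(Y|X=0) = (4/9, 1/3, 2/9), H(Y|X=0) = 0.4607, weight P(X=0) = 9/16
  P(Y|X=1) = (5/7, 1/7, 1/7), H(Y|X=1) = 0.3458, weight P(X=1) = 7/16
H(Y|X) = 0.4105 dits

H(X) + H(Y|X) = 0.2976 + 0.4105 = 0.7081 dits

Both sides equal 0.7081 dits. ✓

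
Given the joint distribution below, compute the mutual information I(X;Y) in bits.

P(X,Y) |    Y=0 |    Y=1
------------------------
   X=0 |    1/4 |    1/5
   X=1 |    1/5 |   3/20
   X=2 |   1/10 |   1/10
0.0020 bits

Mutual information: I(X;Y) = H(X) + H(Y) - H(X,Y)

Marginals:
P(X) = (9/20, 7/20, 1/5), H(X) = 1.5129 bits
P(Y) = (11/20, 9/20), H(Y) = 0.9928 bits

Joint entropy: H(X,Y) = 2.5037 bits

I(X;Y) = 1.5129 + 0.9928 - 2.5037 = 0.0020 bits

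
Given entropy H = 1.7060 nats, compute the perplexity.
5.5069

Perplexity is e^H (or exp(H) for natural log).

H = 1.7060 nats
Perplexity = e^1.7060 = 5.5069

Interpretation: The model's uncertainty is equivalent to choosing uniformly among 5.5 options.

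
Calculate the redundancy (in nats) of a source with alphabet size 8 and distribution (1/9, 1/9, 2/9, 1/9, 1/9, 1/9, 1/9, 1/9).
0.0362 nats

Redundancy measures how far a source is from maximum entropy:
R = H_max - H(X)

Maximum entropy for 8 symbols: H_max = log_e(8) = 2.0794 nats
Actual entropy: H(X) = 2.0432 nats
Redundancy: R = 2.0794 - 2.0432 = 0.0362 nats

This redundancy represents potential for compression: the source could be compressed by 0.0362 nats per symbol.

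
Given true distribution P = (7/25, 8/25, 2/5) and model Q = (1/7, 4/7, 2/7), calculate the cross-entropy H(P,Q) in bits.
1.7674 bits

Cross-entropy: H(P,Q) = -Σ p(x) log q(x)

Alternatively: H(P,Q) = H(P) + D_KL(P||Q)
H(P) = 1.5690 bits
D_KL(P||Q) = 0.1983 bits

H(P,Q) = 1.5690 + 0.1983 = 1.7674 bits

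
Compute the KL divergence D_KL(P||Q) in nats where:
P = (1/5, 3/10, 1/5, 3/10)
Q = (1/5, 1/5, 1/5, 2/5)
0.0353 nats

KL divergence: D_KL(P||Q) = Σ p(x) log(p(x)/q(x))

Computing term by term:
  x=0: 1/5 × log_e[(1/5)/(1/5)] = 1/5 × 0.0000 = 0.0000
  x=1: 3/10 × log_e[(3/10)/(1/5)] = 3/10 × 0.4055 = 0.1216
  x=2: 1/5 × log_e[(1/5)/(1/5)] = 1/5 × 0.0000 = 0.0000
  x=3: 3/10 × log_e[(3/10)/(2/5)] = 3/10 × -0.2877 = -0.0863

D_KL(P||Q) = 0.0353 nats

Note: KL divergence is always non-negative and equals 0 iff P = Q.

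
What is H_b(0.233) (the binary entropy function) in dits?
0.2358 dits

The binary entropy function is:
H(p) = -p log(p) - (1-p) log(1-p)

H(0.233) = -0.233 × log_10(0.233) - 0.767 × log_10(0.767)
H(0.233) = 0.2358 dits

Note: Binary entropy is maximized at p=0.5 (H=1 bit) and minimized at p=0 or p=1 (H=0).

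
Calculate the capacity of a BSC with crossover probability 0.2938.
0.1264 bits

For a binary symmetric channel (BSC) with error probability p:
Capacity C = 1 - H(p) bits per symbol

where H(p) = -p log₂(p) - (1-p) log₂(1-p) is the binary entropy function.

H(0.2938) = 0.8736 bits
C = 1 - 0.8736 = 0.1264 bits per symbol

This means we can reliably transmit up to 0.1264 bits of information per channel use.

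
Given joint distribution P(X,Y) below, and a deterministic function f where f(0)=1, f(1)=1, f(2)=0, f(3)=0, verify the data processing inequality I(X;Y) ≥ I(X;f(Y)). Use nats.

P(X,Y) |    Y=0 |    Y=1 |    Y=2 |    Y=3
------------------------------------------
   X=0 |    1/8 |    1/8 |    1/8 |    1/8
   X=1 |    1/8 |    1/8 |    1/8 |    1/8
I(X;Y) = 0.0000, I(X;f(Y)) = 0.0000, inequality holds: 0.0000 ≥ 0.0000

Data Processing Inequality: For any Markov chain X → Y → Z, we have I(X;Y) ≥ I(X;Z).

Here Z = f(Y) is a deterministic function of Y, forming X → Y → Z.

Original I(X;Y) = 0.0000 nats

After applying f:
P(X,Z) where Z=f(Y):
- P(X,Z=0) = P(X,Y=2) + P(X,Y=3)
- P(X,Z=1) = P(X,Y=0) + P(X,Y=1)

I(X;Z) = I(X;f(Y)) = 0.0000 nats

Verification: 0.0000 ≥ 0.0000 ✓

Information cannot be created by processing; the function f can only lose information about X.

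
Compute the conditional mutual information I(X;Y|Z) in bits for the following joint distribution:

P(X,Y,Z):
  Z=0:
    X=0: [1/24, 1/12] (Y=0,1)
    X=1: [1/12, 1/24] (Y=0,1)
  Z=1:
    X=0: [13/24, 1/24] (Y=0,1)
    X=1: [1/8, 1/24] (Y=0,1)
0.0461 bits

Conditional mutual information: I(X;Y|Z) = H(X|Z) + H(Y|Z) - H(X,Y|Z)

H(Z) = 0.8113
H(X,Z) = 1.6344 → H(X|Z) = 0.8232
H(Y,Z) = 1.4387 → H(Y|Z) = 0.6274
H(X,Y,Z) = 2.2158 → H(X,Y|Z) = 1.4045

I(X;Y|Z) = 0.8232 + 0.6274 - 1.4045 = 0.0461 bits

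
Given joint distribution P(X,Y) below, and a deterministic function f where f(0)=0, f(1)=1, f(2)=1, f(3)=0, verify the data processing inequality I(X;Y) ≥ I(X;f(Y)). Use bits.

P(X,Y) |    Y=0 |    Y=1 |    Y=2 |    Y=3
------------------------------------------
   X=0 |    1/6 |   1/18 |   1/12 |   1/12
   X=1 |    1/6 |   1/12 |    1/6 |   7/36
I(X;Y) = 0.0215, I(X;f(Y)) = 0.0020, inequality holds: 0.0215 ≥ 0.0020

Data Processing Inequality: For any Markov chain X → Y → Z, we have I(X;Y) ≥ I(X;Z).

Here Z = f(Y) is a deterministic function of Y, forming X → Y → Z.

Original I(X;Y) = 0.0215 bits

After applying f:
P(X,Z) where Z=f(Y):
- P(X,Z=0) = P(X,Y=0) + P(X,Y=3)
- P(X,Z=1) = P(X,Y=1) + P(X,Y=2)

I(X;Z) = I(X;f(Y)) = 0.0020 bits

Verification: 0.0215 ≥ 0.0020 ✓

Information cannot be created by processing; the function f can only lose information about X.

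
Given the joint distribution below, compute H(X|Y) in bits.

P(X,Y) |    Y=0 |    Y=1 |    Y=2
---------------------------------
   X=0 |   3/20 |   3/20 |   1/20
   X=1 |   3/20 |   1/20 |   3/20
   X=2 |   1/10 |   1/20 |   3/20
1.4743 bits

Using the chain rule: H(X|Y) = H(X,Y) - H(Y)

First, compute H(X,Y) = 3.0332 bits

Marginal P(Y) = (2/5, 1/4, 7/20)
H(Y) = 1.5589 bits

H(X|Y) = H(X,Y) - H(Y) = 3.0332 - 1.5589 = 1.4743 bits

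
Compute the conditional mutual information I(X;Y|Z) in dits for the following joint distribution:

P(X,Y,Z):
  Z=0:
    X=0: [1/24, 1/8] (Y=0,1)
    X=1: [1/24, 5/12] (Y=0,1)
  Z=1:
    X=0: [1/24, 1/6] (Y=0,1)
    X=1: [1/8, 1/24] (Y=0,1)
0.0311 dits

Conditional mutual information: I(X;Y|Z) = H(X|Z) + H(Y|Z) - H(X,Y|Z)

H(Z) = 0.2873
H(X,Z) = 0.5566 → H(X|Z) = 0.2693
H(Y,Z) = 0.5058 → H(Y|Z) = 0.2185
H(X,Y,Z) = 0.7439 → H(X,Y|Z) = 0.4566

I(X;Y|Z) = 0.2693 + 0.2185 - 0.4566 = 0.0311 dits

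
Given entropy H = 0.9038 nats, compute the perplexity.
2.4690

Perplexity is e^H (or exp(H) for natural log).

H = 0.9038 nats
Perplexity = e^0.9038 = 2.4690

Interpretation: The model's uncertainty is equivalent to choosing uniformly among 2.5 options.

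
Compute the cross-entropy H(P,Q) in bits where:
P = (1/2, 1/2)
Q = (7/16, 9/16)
1.0114 bits

Cross-entropy: H(P,Q) = -Σ p(x) log q(x)

Alternatively: H(P,Q) = H(P) + D_KL(P||Q)
H(P) = 1.0000 bits
D_KL(P||Q) = 0.0114 bits

H(P,Q) = 1.0000 + 0.0114 = 1.0114 bits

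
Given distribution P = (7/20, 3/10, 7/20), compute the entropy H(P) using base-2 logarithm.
1.5813 bits

Shannon entropy is H(X) = -Σ p(x) log p(x).

For P = (7/20, 3/10, 7/20):
H = -7/20 × log_2(7/20) -3/10 × log_2(3/10) -7/20 × log_2(7/20)
H = 1.5813 bits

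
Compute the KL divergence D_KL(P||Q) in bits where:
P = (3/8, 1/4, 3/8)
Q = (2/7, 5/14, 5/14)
0.0449 bits

KL divergence: D_KL(P||Q) = Σ p(x) log(p(x)/q(x))

Computing term by term:
  x=0: 3/8 × log_2[(3/8)/(2/7)] = 3/8 × 0.3923 = 0.1471
  x=1: 1/4 × log_2[(1/4)/(5/14)] = 1/4 × -0.5146 = -0.1286
  x=2: 3/8 × log_2[(3/8)/(5/14)] = 3/8 × 0.0704 = 0.0264

D_KL(P||Q) = 0.0449 bits

Note: KL divergence is always non-negative and equals 0 iff P = Q.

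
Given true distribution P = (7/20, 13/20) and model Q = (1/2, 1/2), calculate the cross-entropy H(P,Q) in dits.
0.3010 dits

Cross-entropy: H(P,Q) = -Σ p(x) log q(x)

Alternatively: H(P,Q) = H(P) + D_KL(P||Q)
H(P) = 0.2812 dits
D_KL(P||Q) = 0.0198 dits

H(P,Q) = 0.2812 + 0.0198 = 0.3010 dits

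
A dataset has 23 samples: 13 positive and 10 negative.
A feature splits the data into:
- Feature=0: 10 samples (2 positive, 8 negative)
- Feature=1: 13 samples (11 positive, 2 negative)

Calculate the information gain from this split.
0.3237 bits

Information Gain = H(Y) - H(Y|Feature)

Before split:
P(positive) = 13/23 = 0.5652
H(Y) = 0.9877 bits

After split:
Feature=0: H = 0.7219 bits (weight = 10/23)
Feature=1: H = 0.6194 bits (weight = 13/23)
H(Y|Feature) = (10/23)×0.7219 + (13/23)×0.6194 = 0.6640 bits

Information Gain = 0.9877 - 0.6640 = 0.3237 bits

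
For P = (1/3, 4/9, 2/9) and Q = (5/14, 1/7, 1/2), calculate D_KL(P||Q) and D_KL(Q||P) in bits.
D_KL(P||Q) = 0.4346, D_KL(Q||P) = 0.3866

KL divergence is not symmetric: D_KL(P||Q) ≠ D_KL(Q||P) in general.

D_KL(P||Q) = 0.4346 bits
D_KL(Q||P) = 0.3866 bits

No, they are not equal!

This asymmetry is why KL divergence is not a true distance metric.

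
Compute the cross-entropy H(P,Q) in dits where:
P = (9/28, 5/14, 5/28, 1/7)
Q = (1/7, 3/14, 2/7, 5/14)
0.6716 dits

Cross-entropy: H(P,Q) = -Σ p(x) log q(x)

Alternatively: H(P,Q) = H(P) + D_KL(P||Q)
H(P) = 0.5725 dits
D_KL(P||Q) = 0.0991 dits

H(P,Q) = 0.5725 + 0.0991 = 0.6716 dits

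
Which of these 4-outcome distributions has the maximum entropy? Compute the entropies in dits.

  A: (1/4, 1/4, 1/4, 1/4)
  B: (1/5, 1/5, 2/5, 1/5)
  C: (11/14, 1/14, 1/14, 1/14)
A

For a discrete distribution over n outcomes, entropy is maximized by the uniform distribution.

Computing entropies:
H(A) = 0.6021 dits
H(B) = 0.5786 dits
H(C) = 0.3279 dits

The uniform distribution (where all probabilities equal 1/4) achieves the maximum entropy of log_10(4) = 0.6021 dits.

Distribution A has the highest entropy.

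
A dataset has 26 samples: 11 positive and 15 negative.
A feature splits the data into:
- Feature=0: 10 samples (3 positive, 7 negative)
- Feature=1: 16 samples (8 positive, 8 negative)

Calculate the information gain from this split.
0.0285 bits

Information Gain = H(Y) - H(Y|Feature)

Before split:
P(positive) = 11/26 = 0.4231
H(Y) = 0.9829 bits

After split:
Feature=0: H = 0.8813 bits (weight = 10/26)
Feature=1: H = 1.0000 bits (weight = 16/26)
H(Y|Feature) = (10/26)×0.8813 + (16/26)×1.0000 = 0.9543 bits

Information Gain = 0.9829 - 0.9543 = 0.0285 bits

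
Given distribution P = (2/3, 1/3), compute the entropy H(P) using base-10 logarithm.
0.2764 dits

Shannon entropy is H(X) = -Σ p(x) log p(x).

For P = (2/3, 1/3):
H = -2/3 × log_10(2/3) -1/3 × log_10(1/3)
H = 0.2764 dits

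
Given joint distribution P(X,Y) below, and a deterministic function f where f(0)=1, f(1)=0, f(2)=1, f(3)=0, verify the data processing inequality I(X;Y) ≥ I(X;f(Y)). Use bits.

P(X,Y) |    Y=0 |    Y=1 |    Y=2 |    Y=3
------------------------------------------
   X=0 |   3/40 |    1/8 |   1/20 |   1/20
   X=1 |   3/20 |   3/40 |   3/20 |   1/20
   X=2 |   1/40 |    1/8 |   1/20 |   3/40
I(X;Y) = 0.1156, I(X;f(Y)) = 0.1021, inequality holds: 0.1156 ≥ 0.1021

Data Processing Inequality: For any Markov chain X → Y → Z, we have I(X;Y) ≥ I(X;Z).

Here Z = f(Y) is a deterministic function of Y, forming X → Y → Z.

Original I(X;Y) = 0.1156 bits

After applying f:
P(X,Z) where Z=f(Y):
- P(X,Z=0) = P(X,Y=1) + P(X,Y=3)
- P(X,Z=1) = P(X,Y=0) + P(X,Y=2)

I(X;Z) = I(X;f(Y)) = 0.1021 bits

Verification: 0.1156 ≥ 0.1021 ✓

Information cannot be created by processing; the function f can only lose information about X.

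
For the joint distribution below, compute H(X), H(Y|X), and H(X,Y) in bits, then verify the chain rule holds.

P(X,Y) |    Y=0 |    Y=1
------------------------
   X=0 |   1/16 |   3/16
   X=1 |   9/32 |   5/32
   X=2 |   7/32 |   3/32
H(X,Y) = 2.4358, H(X) = 1.5462, H(Y|X) = 0.8896 (all in bits)

Chain rule: H(X,Y) = H(X) + H(Y|X)

Left side — joint entropy directly:
H(X,Y) = -Σ p(x,y) log p(x,y) = 2.4358 bits

Right side — compute H(Y|X) from the conditional distributions:
P(X) = (1/4, 7/16, 5/16), so H(X) = 1.5462 bits
H(Y|X) = Σ_x P(X=x) · H(Y|X=x):
  P(Y|X=0) = (1/4, 3/4), H(Y|X=0) = 0.8113, weight P(X=0) = 1/4
  P(Y|X=1) = (9/14, 5/14), H(Y|X=1) = 0.9403, weight P(X=1) = 7/16
  P(Y|X=2) = (7/10, 3/10), H(Y|X=2) = 0.8813, weight P(X=2) = 5/16
H(Y|X) = 0.8896 bits

H(X) + H(Y|X) = 1.5462 + 0.8896 = 2.4358 bits

Both sides equal 2.4358 bits. ✓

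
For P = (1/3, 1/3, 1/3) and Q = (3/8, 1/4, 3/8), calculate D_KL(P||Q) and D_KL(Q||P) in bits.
D_KL(P||Q) = 0.0251, D_KL(Q||P) = 0.0237

KL divergence is not symmetric: D_KL(P||Q) ≠ D_KL(Q||P) in general.

D_KL(P||Q) = 0.0251 bits
D_KL(Q||P) = 0.0237 bits

No, they are not equal!

This asymmetry is why KL divergence is not a true distance metric.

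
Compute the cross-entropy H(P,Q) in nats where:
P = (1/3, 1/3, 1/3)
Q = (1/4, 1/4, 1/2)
1.1552 nats

Cross-entropy: H(P,Q) = -Σ p(x) log q(x)

Alternatively: H(P,Q) = H(P) + D_KL(P||Q)
H(P) = 1.0986 nats
D_KL(P||Q) = 0.0566 nats

H(P,Q) = 1.0986 + 0.0566 = 1.1552 nats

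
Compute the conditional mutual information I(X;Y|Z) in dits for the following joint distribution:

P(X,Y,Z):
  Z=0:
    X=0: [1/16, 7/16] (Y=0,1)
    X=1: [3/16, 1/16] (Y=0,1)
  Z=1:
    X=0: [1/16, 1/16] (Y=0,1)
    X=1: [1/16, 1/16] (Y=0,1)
0.0645 dits

Conditional mutual information: I(X;Y|Z) = H(X|Z) + H(Y|Z) - H(X,Y|Z)

H(Z) = 0.2442
H(X,Z) = 0.5268 → H(X|Z) = 0.2826
H(Y,Z) = 0.5268 → H(Y|Z) = 0.2826
H(X,Y,Z) = 0.7449 → H(X,Y|Z) = 0.5007

I(X;Y|Z) = 0.2826 + 0.2826 - 0.5007 = 0.0645 dits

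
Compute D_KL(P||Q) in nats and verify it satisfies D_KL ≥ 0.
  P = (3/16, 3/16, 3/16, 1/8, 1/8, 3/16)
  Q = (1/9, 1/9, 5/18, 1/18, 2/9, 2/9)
0.1201 nats

KL divergence satisfies the Gibbs inequality: D_KL(P||Q) ≥ 0 for all distributions P, Q.

D_KL(P||Q) = Σ p(x) log(p(x)/q(x))
Term by term:
  x=0: 3/16 × log_e[(3/16)/(1/9)] = 0.0981
  x=1: 3/16 × log_e[(3/16)/(1/9)] = 0.0981
  x=2: 3/16 × log_e[(3/16)/(5/18)] = -0.0737
  x=3: 1/8 × log_e[(1/8)/(1/18)] = 0.1014
  x=4: 1/8 × log_e[(1/8)/(2/9)] = -0.0719
  x=5: 3/16 × log_e[(3/16)/(2/9)] = -0.0319
D_KL(P||Q) = 0.1201 nats

D_KL(P||Q) = 0.1201 ≥ 0 ✓

This non-negativity is a fundamental property: relative entropy cannot be negative because it measures how different Q is from P.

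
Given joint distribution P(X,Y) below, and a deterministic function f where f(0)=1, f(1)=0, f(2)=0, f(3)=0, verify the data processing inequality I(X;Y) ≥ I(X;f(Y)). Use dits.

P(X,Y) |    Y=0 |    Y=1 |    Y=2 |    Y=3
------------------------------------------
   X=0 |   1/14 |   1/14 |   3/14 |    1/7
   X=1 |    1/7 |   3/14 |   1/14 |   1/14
I(X;Y) = 0.0430, I(X;f(Y)) = 0.0067, inequality holds: 0.0430 ≥ 0.0067

Data Processing Inequality: For any Markov chain X → Y → Z, we have I(X;Y) ≥ I(X;Z).

Here Z = f(Y) is a deterministic function of Y, forming X → Y → Z.

Original I(X;Y) = 0.0430 dits

After applying f:
P(X,Z) where Z=f(Y):
- P(X,Z=0) = P(X,Y=1) + P(X,Y=2) + P(X,Y=3)
- P(X,Z=1) = P(X,Y=0)

I(X;Z) = I(X;f(Y)) = 0.0067 dits

Verification: 0.0430 ≥ 0.0067 ✓

Information cannot be created by processing; the function f can only lose information about X.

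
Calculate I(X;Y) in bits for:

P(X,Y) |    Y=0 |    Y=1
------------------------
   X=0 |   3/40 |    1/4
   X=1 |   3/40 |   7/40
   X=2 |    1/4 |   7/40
0.0819 bits

Mutual information: I(X;Y) = H(X) + H(Y) - H(X,Y)

Marginals:
P(X) = (13/40, 1/4, 17/40), H(X) = 1.5516 bits
P(Y) = (2/5, 3/5), H(Y) = 0.9710 bits

Joint entropy: H(X,Y) = 2.4406 bits

I(X;Y) = 1.5516 + 0.9710 - 2.4406 = 0.0819 bits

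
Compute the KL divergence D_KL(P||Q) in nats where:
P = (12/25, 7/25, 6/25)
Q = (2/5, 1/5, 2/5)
0.0591 nats

KL divergence: D_KL(P||Q) = Σ p(x) log(p(x)/q(x))

Computing term by term:
  x=0: 12/25 × log_e[(12/25)/(2/5)] = 12/25 × 0.1823 = 0.0875
  x=1: 7/25 × log_e[(7/25)/(1/5)] = 7/25 × 0.3365 = 0.0942
  x=2: 6/25 × log_e[(6/25)/(2/5)] = 6/25 × -0.5108 = -0.1226

D_KL(P||Q) = 0.0591 nats

Note: KL divergence is always non-negative and equals 0 iff P = Q.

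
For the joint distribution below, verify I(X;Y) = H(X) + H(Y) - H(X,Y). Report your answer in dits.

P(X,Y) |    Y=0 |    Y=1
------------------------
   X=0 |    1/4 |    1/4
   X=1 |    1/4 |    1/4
I(X;Y) = 0.0000 dits

Mutual information has multiple equivalent forms:
- I(X;Y) = H(X) - H(X|Y)
- I(X;Y) = H(Y) - H(Y|X)
- I(X;Y) = H(X) + H(Y) - H(X,Y)

Computing all quantities:
H(X) = 0.3010, H(Y) = 0.3010, H(X,Y) = 0.6021
H(X|Y) = 0.3010, H(Y|X) = 0.3010

Verification:
H(X) - H(X|Y) = 0.3010 - 0.3010 = 0.0000
H(Y) - H(Y|X) = 0.3010 - 0.3010 = 0.0000
H(X) + H(Y) - H(X,Y) = 0.3010 + 0.3010 - 0.6021 = 0.0000

All forms give I(X;Y) = 0.0000 dits. ✓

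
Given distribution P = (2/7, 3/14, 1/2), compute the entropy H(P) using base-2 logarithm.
1.4926 bits

Shannon entropy is H(X) = -Σ p(x) log p(x).

For P = (2/7, 3/14, 1/2):
H = -2/7 × log_2(2/7) -3/14 × log_2(3/14) -1/2 × log_2(1/2)
H = 1.4926 bits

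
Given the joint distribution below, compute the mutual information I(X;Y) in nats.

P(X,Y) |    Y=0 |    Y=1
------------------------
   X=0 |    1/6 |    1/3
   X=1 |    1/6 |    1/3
0.0000 nats

Mutual information: I(X;Y) = H(X) + H(Y) - H(X,Y)

Marginals:
P(X) = (1/2, 1/2), H(X) = 0.6931 nats
P(Y) = (1/3, 2/3), H(Y) = 0.6365 nats

Joint entropy: H(X,Y) = 1.3297 nats

I(X;Y) = 0.6931 + 0.6365 - 1.3297 = 0.0000 nats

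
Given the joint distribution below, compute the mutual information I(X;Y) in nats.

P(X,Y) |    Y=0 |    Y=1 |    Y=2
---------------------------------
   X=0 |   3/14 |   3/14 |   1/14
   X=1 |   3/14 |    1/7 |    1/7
0.0193 nats

Mutual information: I(X;Y) = H(X) + H(Y) - H(X,Y)

Marginals:
P(X) = (1/2, 1/2), H(X) = 0.6931 nats
P(Y) = (3/7, 5/14, 3/14), H(Y) = 1.0609 nats

Joint entropy: H(X,Y) = 1.7348 nats

I(X;Y) = 0.6931 + 1.0609 - 1.7348 = 0.0193 nats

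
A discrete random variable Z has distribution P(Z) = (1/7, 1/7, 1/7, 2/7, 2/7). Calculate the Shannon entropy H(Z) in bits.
2.2359 bits

Shannon entropy is H(X) = -Σ p(x) log p(x).

For P = (1/7, 1/7, 1/7, 2/7, 2/7):
H = -1/7 × log_2(1/7) -1/7 × log_2(1/7) -1/7 × log_2(1/7) -2/7 × log_2(2/7) -2/7 × log_2(2/7)
H = 2.2359 bits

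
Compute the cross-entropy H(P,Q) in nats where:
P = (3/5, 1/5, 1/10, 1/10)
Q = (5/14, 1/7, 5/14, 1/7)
1.3045 nats

Cross-entropy: H(P,Q) = -Σ p(x) log q(x)

Alternatively: H(P,Q) = H(P) + D_KL(P||Q)
H(P) = 1.0889 nats
D_KL(P||Q) = 0.2156 nats

H(P,Q) = 1.0889 + 0.2156 = 1.3045 nats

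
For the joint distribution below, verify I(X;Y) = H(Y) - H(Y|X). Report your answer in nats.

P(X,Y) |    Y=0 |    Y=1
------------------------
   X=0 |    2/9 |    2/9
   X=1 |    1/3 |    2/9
I(X;Y) = 0.0050 nats

Mutual information has multiple equivalent forms:
- I(X;Y) = H(X) - H(X|Y)
- I(X;Y) = H(Y) - H(Y|X)
- I(X;Y) = H(X) + H(Y) - H(X,Y)

Computing all quantities:
H(X) = 0.6870, H(Y) = 0.6870, H(X,Y) = 1.3689
H(X|Y) = 0.6820, H(Y|X) = 0.6820

Verification:
H(X) - H(X|Y) = 0.6870 - 0.6820 = 0.0050
H(Y) - H(Y|X) = 0.6870 - 0.6820 = 0.0050
H(X) + H(Y) - H(X,Y) = 0.6870 + 0.6870 - 1.3689 = 0.0050

All forms give I(X;Y) = 0.0050 nats. ✓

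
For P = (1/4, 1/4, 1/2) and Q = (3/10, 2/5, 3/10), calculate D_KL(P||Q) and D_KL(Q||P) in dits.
D_KL(P||Q) = 0.0401, D_KL(Q||P) = 0.0388

KL divergence is not symmetric: D_KL(P||Q) ≠ D_KL(Q||P) in general.

D_KL(P||Q) = 0.0401 dits
D_KL(Q||P) = 0.0388 dits

No, they are not equal!

This asymmetry is why KL divergence is not a true distance metric.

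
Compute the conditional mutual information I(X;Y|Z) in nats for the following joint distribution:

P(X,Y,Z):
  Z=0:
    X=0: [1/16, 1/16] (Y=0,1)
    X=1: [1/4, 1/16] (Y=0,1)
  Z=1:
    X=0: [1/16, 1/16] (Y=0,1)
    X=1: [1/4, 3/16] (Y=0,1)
0.0197 nats

Conditional mutual information: I(X;Y|Z) = H(X|Z) + H(Y|Z) - H(X,Y|Z)

H(Z) = 0.6853
H(X,Z) = 1.2450 → H(X|Z) = 0.5597
H(Y,Z) = 1.3335 → H(Y|Z) = 0.6482
H(X,Y,Z) = 1.8735 → H(X,Y|Z) = 1.1881

I(X;Y|Z) = 0.5597 + 0.6482 - 1.1881 = 0.0197 nats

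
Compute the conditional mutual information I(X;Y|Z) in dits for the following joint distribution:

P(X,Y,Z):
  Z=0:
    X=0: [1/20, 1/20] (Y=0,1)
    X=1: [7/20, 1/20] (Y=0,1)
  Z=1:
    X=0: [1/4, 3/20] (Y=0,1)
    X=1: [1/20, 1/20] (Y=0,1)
0.0142 dits

Conditional mutual information: I(X;Y|Z) = H(X|Z) + H(Y|Z) - H(X,Y|Z)

H(Z) = 0.3010
H(X,Z) = 0.5184 → H(X|Z) = 0.2173
H(Y,Z) = 0.5558 → H(Y|Z) = 0.2548
H(X,Y,Z) = 0.7589 → H(X,Y|Z) = 0.4579

I(X;Y|Z) = 0.2173 + 0.2548 - 0.4579 = 0.0142 dits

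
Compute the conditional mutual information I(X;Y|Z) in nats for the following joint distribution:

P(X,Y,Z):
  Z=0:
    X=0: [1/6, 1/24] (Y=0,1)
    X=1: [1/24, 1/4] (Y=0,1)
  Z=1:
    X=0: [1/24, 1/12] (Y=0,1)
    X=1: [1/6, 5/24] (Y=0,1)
0.1182 nats

Conditional mutual information: I(X;Y|Z) = H(X|Z) + H(Y|Z) - H(X,Y|Z)

H(Z) = 0.6931
H(X,Z) = 1.3139 → H(X|Z) = 0.6208
H(Y,Z) = 1.3723 → H(Y|Z) = 0.6792
H(X,Y,Z) = 1.8750 → H(X,Y|Z) = 1.1818

I(X;Y|Z) = 0.6208 + 0.6792 - 1.1818 = 0.1182 nats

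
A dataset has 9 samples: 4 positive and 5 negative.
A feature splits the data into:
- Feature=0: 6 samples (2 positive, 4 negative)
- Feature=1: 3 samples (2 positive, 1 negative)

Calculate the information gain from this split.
0.0728 bits

Information Gain = H(Y) - H(Y|Feature)

Before split:
P(positive) = 4/9 = 0.4444
H(Y) = 0.9911 bits

After split:
Feature=0: H = 0.9183 bits (weight = 6/9)
Feature=1: H = 0.9183 bits (weight = 3/9)
H(Y|Feature) = (6/9)×0.9183 + (3/9)×0.9183 = 0.9183 bits

Information Gain = 0.9911 - 0.9183 = 0.0728 bits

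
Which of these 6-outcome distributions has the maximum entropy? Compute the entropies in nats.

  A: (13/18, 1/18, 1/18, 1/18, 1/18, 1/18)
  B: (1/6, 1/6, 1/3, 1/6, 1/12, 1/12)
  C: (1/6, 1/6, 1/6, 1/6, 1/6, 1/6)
C

For a discrete distribution over n outcomes, entropy is maximized by the uniform distribution.

Computing entropies:
H(A) = 1.0379 nats
H(B) = 1.6762 nats
H(C) = 1.7918 nats

The uniform distribution (where all probabilities equal 1/6) achieves the maximum entropy of log_e(6) = 1.7918 nats.

Distribution C has the highest entropy.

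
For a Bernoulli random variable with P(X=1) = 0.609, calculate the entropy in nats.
0.6692 nats

The binary entropy function is:
H(p) = -p log(p) - (1-p) log(1-p)

H(0.609) = -0.609 × log_e(0.609) - 0.391 × log_e(0.391)
H(0.609) = 0.6692 nats

Note: Binary entropy is maximized at p=0.5 (H=1 bit) and minimized at p=0 or p=1 (H=0).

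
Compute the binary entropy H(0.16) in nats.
0.4397 nats

The binary entropy function is:
H(p) = -p log(p) - (1-p) log(1-p)

H(0.16) = -0.16 × log_e(0.16) - 0.84 × log_e(0.84)
H(0.16) = 0.4397 nats

Note: Binary entropy is maximized at p=0.5 (H=1 bit) and minimized at p=0 or p=1 (H=0).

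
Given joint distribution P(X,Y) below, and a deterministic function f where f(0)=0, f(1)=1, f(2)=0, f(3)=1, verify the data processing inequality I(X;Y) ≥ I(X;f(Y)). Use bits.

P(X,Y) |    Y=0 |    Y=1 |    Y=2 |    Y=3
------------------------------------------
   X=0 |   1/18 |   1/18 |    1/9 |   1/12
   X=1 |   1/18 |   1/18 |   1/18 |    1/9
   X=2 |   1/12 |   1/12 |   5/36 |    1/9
I(X;Y) = 0.0196, I(X;f(Y)) = 0.0112, inequality holds: 0.0196 ≥ 0.0112

Data Processing Inequality: For any Markov chain X → Y → Z, we have I(X;Y) ≥ I(X;Z).

Here Z = f(Y) is a deterministic function of Y, forming X → Y → Z.

Original I(X;Y) = 0.0196 bits

After applying f:
P(X,Z) where Z=f(Y):
- P(X,Z=0) = P(X,Y=0) + P(X,Y=2)
- P(X,Z=1) = P(X,Y=1) + P(X,Y=3)

I(X;Z) = I(X;f(Y)) = 0.0112 bits

Verification: 0.0196 ≥ 0.0112 ✓

Information cannot be created by processing; the function f can only lose information about X.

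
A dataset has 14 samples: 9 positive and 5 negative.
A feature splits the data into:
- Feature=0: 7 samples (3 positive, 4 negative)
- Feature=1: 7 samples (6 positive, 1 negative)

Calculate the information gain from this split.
0.1518 bits

Information Gain = H(Y) - H(Y|Feature)

Before split:
P(positive) = 9/14 = 0.6429
H(Y) = 0.9403 bits

After split:
Feature=0: H = 0.9852 bits (weight = 7/14)
Feature=1: H = 0.5917 bits (weight = 7/14)
H(Y|Feature) = (7/14)×0.9852 + (7/14)×0.5917 = 0.7885 bits

Information Gain = 0.9403 - 0.7885 = 0.1518 bits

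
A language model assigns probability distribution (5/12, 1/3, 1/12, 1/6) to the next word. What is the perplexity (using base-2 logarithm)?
3.4442

Perplexity is 2^H (or exp(H) for natural log).

First, H = -Σ p log p = 1.7842 bits
Perplexity = 2^1.7842 = 3.4442

Interpretation: The model's uncertainty is equivalent to choosing uniformly among 3.4 options.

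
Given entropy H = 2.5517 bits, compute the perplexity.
5.8632

Perplexity is 2^H (or exp(H) for natural log).

H = 2.5517 bits
Perplexity = 2^2.5517 = 5.8632

Interpretation: The model's uncertainty is equivalent to choosing uniformly among 5.9 options.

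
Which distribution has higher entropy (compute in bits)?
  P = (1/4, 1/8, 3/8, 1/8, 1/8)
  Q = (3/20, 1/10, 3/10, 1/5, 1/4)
Q

Computing entropies in bits:
H(P) = 2.1556
H(Q) = 2.2282

Distribution Q has higher entropy.

Intuition: The distribution closer to uniform (more spread out) has higher entropy.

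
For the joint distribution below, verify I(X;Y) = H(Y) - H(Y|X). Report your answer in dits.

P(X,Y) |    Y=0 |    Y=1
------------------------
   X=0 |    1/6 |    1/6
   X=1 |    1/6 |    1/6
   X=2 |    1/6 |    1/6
I(X;Y) = 0.0000 dits

Mutual information has multiple equivalent forms:
- I(X;Y) = H(X) - H(X|Y)
- I(X;Y) = H(Y) - H(Y|X)
- I(X;Y) = H(X) + H(Y) - H(X,Y)

Computing all quantities:
H(X) = 0.4771, H(Y) = 0.3010, H(X,Y) = 0.7782
H(X|Y) = 0.4771, H(Y|X) = 0.3010

Verification:
H(X) - H(X|Y) = 0.4771 - 0.4771 = 0.0000
H(Y) - H(Y|X) = 0.3010 - 0.3010 = 0.0000
H(X) + H(Y) - H(X,Y) = 0.4771 + 0.3010 - 0.7782 = 0.0000

All forms give I(X;Y) = 0.0000 dits. ✓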